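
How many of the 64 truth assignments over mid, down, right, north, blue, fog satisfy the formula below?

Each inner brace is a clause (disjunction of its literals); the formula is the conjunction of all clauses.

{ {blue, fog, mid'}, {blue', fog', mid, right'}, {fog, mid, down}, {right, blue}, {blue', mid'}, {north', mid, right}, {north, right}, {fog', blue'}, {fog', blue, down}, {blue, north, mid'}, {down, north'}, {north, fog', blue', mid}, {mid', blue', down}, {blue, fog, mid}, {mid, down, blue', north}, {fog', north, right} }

There are 2^6 = 64 truth assignments over (mid, down, right, north, blue, fog).
Split on right. With right = 1, the clauses containing right are satisfied and right' drops from the rest; 5 of the 2^5 = 32 assignments to the other variables satisfy what remains.
With right = 0, by the same count on the reduced clause set, 0 assignments work.
(One model: mid=F, down=T, right=T, north=F, blue=F, fog=T.)
Total: 5 + 0 = 5.

5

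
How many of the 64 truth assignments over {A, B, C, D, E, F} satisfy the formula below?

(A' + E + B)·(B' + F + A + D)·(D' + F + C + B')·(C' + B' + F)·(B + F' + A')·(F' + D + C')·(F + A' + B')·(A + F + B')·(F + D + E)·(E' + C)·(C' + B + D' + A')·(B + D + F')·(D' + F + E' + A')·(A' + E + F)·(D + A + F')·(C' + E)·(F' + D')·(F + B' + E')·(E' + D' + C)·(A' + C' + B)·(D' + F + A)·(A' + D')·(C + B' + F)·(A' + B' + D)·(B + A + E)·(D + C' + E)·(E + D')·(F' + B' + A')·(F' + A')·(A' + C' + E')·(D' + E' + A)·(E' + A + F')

There are 2^6 = 64 truth assignments over (A, B, C, D, E, F).
Split on D. With D = 1, the clauses containing D are satisfied and D' drops from the rest; 0 of the 2^5 = 32 assignments to the other variables satisfy what remains.
With D = 0, by the same count on the reduced clause set, 1 assignment works.
Total: 0 + 1 = 1.

1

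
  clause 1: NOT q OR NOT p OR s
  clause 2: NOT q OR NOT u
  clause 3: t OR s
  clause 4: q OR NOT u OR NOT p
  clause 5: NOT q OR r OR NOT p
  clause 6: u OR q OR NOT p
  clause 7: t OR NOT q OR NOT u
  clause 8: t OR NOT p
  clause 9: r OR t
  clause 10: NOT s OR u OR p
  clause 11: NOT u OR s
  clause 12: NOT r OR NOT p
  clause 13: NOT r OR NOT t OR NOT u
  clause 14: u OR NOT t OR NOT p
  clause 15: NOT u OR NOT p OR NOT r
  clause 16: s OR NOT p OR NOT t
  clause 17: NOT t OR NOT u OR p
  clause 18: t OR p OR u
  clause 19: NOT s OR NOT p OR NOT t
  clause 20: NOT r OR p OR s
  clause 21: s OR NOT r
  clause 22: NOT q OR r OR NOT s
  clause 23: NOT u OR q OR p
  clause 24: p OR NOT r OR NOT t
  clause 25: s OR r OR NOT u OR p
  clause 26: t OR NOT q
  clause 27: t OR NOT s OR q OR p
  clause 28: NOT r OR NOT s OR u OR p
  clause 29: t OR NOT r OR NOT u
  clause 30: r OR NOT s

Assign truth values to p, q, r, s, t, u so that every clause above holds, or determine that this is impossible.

Case q = false:
Case t = true:
Case u = false:
(NOT p) alone gives p = false.
(NOT s) alone gives s = false.
(NOT r) alone gives r = false.
This assignment satisfies each clause.

p=false; q=false; r=false; s=false; t=true; u=false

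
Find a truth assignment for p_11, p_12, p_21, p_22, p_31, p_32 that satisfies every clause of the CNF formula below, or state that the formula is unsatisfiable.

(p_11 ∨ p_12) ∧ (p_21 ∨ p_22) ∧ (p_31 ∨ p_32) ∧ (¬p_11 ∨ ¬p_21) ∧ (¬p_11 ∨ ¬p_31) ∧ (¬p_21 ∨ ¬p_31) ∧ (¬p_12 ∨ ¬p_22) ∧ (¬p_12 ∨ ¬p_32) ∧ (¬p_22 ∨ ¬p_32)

UNSATISFIABLE

Branch on p_11: set p_11 = True.
The clause (¬p_21) is unit, so p_21 = False.
The clause (p_22) is unit, so p_22 = True.
The clause (¬p_31) is unit, so p_31 = False.
The clause (p_32) is unit, so p_32 = True.
But (¬p_32) is also a unit clause — contradiction.
Backtrack on p_11: now try p_11 = False.
The clause (p_12) is unit, so p_12 = True.
The clause (¬p_22) is unit, so p_22 = False.
The clause (p_21) is unit, so p_21 = True.
The clause (¬p_31) is unit, so p_31 = False.
The clause (p_32) is unit, so p_32 = True.
But (¬p_32) is also a unit clause — contradiction.
Neither p_11 = True nor p_11 = False works.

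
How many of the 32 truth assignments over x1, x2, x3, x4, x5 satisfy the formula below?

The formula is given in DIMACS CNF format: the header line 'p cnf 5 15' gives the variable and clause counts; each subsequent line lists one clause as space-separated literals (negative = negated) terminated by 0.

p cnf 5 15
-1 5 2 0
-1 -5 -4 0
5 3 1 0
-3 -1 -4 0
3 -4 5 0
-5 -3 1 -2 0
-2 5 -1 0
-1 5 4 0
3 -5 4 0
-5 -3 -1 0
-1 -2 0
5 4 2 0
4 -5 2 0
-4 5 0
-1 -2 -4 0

4

There are 2^5 = 32 truth assignments over (x1, x2, x3, x4, x5).
Split on x3. With x3 = True, the clauses containing x3 are satisfied and ¬x3 drops from the rest; 2 of the 2^4 = 16 assignments to the other variables satisfy what remains.
With x3 = False, by the same count on the reduced clause set, 2 assignments work.
(One model: x1=F, x2=F, x3=F, x4=T, x5=T.)
Total: 2 + 2 = 4.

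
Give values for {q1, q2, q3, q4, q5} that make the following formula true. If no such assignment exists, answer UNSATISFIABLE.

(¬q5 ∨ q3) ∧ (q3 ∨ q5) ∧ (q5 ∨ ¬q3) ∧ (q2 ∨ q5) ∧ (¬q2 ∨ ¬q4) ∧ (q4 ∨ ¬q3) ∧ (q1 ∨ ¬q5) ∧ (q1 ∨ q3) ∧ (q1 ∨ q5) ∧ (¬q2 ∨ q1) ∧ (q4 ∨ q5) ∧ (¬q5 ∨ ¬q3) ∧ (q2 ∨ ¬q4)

UNSATISFIABLE

Case q5 = False:
The clause (q3) is unit, so q3 = True.
But (¬q3) is also a unit clause — contradiction.
Backtrack on q5: now try q5 = True.
The clause (q3) is unit, so q3 = True.
But (¬q3) is also a unit clause — contradiction.
Neither q5 = True nor q5 = False works.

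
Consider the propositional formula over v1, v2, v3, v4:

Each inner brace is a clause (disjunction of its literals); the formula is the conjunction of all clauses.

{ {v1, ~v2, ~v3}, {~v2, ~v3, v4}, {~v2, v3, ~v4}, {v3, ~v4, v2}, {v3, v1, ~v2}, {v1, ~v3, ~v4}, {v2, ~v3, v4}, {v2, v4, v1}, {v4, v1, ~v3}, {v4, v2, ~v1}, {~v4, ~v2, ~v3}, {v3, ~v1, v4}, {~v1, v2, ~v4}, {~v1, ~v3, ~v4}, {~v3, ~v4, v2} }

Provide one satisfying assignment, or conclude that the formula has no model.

Case v1 = 1:
Case v4 = 1:
Unit clause (v2) forces v2 = 1.
Unit clause (v3) forces v3 = 1.
That conflicts with the unit clause (~v3).
That branch fails; take v4 = 0 instead.
Unit clause (v2) forces v2 = 1.
Unit clause (~v3) forces v3 = 0.
That conflicts with the unit clause (v3).
Both values of v4 lead to a conflict.
That branch fails; take v1 = 0 instead.
Case v2 = 0:
Unit clause (v4) forces v4 = 1.
Unit clause (v3) forces v3 = 1.
That conflicts with the unit clause (~v3).
That branch fails; take v2 = 1 instead.
Unit clause (~v3) forces v3 = 0.
That conflicts with the unit clause (v3).
Both values of v2 lead to a conflict.
Both values of v1 lead to a conflict.

UNSATISFIABLE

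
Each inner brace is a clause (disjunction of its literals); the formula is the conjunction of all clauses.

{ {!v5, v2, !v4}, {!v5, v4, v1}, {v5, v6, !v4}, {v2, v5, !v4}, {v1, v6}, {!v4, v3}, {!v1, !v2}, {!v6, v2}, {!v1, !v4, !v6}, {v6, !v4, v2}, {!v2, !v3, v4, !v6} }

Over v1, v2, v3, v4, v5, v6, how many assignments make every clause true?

7

There are 2^6 = 64 truth assignments over (v1, v2, v3, v4, v5, v6).
Split on v2. With v2 = true, the clauses containing v2 are satisfied and !v2 drops from the rest; 3 of the 2^5 = 32 assignments to the other variables satisfy what remains.
With v2 = false, by the same count on the reduced clause set, 4 assignments work.
(One model: v1=F, v2=T, v3=F, v4=F, v5=F, v6=T.)
Total: 3 + 4 = 7.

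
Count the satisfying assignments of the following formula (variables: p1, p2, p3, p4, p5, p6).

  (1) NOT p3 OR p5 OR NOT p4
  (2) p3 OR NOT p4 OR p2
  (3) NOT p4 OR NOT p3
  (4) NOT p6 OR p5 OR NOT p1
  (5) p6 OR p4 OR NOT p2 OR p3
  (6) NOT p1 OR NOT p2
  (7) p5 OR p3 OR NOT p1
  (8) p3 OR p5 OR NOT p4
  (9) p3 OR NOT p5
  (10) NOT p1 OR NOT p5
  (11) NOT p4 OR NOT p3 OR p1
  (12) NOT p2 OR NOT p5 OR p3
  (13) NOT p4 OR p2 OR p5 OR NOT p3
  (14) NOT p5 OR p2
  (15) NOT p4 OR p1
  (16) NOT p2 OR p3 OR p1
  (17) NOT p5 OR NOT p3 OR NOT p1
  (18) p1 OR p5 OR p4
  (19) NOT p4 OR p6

3

There are 2^6 = 64 truth assignments over (p1, p2, p3, p4, p5, p6).
Split on p6. With p6 = true, the clauses containing p6 are satisfied and NOT p6 drops from the rest; 1 of the 2^5 = 32 assignments to the other variables satisfy what remains.
With p6 = false, by the same count on the reduced clause set, 2 assignments work.
(One model: p1=F, p2=T, p3=T, p4=F, p5=T, p6=F.)
Total: 1 + 2 = 3.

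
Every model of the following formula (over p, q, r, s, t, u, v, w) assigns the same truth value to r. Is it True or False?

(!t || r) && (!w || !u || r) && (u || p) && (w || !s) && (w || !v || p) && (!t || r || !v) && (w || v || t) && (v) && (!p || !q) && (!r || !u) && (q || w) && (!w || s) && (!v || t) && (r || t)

Suppose r = false.
(!t) alone gives t = false.
That conflicts with the unit clause (t).
So every satisfying assignment has r = True.

True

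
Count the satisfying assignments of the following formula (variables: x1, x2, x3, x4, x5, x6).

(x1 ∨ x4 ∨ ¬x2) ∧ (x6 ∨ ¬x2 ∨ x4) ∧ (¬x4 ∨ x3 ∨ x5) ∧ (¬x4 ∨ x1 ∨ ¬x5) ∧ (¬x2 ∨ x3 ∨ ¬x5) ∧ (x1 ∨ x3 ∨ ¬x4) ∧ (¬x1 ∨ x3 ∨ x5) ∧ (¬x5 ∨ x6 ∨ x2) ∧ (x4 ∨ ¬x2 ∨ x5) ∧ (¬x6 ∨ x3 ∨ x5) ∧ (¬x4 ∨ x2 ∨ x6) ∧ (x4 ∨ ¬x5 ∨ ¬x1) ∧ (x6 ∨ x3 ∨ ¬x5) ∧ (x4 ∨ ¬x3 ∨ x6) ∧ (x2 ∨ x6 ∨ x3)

14

There are 2^6 = 64 truth assignments over (x1, x2, x3, x4, x5, x6).
Split on x6. With x6 = True, the clauses containing x6 are satisfied and ¬x6 drops from the rest; 11 of the 2^5 = 32 assignments to the other variables satisfy what remains.
With x6 = False, by the same count on the reduced clause set, 3 assignments work.
Total: 11 + 3 = 14.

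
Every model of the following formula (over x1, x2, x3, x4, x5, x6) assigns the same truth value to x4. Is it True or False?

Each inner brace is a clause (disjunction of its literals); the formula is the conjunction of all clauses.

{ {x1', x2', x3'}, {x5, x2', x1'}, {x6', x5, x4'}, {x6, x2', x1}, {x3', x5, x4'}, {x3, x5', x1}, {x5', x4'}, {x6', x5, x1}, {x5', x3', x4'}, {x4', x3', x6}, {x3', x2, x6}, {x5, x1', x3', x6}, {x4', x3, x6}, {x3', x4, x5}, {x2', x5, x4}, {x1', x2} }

False

Suppose x4 = 1.
(x5') alone gives x5 = 0.
(x6') alone gives x6 = 0.
(x3') alone gives x3 = 0.
That conflicts with the unit clause (x3).
So every satisfying assignment has x4 = False.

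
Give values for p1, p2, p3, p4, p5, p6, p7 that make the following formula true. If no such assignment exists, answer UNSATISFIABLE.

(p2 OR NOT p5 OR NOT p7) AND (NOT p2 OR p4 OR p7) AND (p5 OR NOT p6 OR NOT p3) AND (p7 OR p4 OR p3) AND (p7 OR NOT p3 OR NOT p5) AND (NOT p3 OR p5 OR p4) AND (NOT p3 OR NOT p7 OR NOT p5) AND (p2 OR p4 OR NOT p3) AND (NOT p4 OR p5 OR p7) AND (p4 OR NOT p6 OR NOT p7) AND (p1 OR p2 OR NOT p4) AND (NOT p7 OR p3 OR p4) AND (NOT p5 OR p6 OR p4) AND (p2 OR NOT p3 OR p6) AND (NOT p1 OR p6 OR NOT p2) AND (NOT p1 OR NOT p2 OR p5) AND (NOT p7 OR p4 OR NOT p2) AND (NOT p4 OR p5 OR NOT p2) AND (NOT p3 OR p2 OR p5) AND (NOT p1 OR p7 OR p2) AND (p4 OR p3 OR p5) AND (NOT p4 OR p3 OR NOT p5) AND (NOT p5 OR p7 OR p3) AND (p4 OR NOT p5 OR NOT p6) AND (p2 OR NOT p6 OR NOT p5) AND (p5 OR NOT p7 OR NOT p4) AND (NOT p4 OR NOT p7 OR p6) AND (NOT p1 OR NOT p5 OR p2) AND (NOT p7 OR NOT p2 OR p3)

Case p2 = true:
Case p4 = true:
(p5) alone gives p5 = true.
(p3) alone gives p3 = true.
(p7) alone gives p7 = true.
Now (NOT p7) is unsatisfied and unit — conflict.
Backtrack on p4: now try p4 = false.
(p7) alone gives p7 = true.
Now (NOT p7) is unsatisfied and unit — conflict.
Neither p4 = true nor p4 = false works.
Backtrack on p2: now try p2 = false.
Case p5 = false:
(NOT p3) alone gives p3 = false.
(p4) alone gives p4 = true.
(p7) alone gives p7 = true.
Now (NOT p7) is unsatisfied and unit — conflict.
Backtrack on p5: now try p5 = true.
(NOT p7) alone gives p7 = false.
(NOT p3) alone gives p3 = false.
Now (p3) is unsatisfied and unit — conflict.
Neither p5 = true nor p5 = false works.
Neither p2 = true nor p2 = false works.

UNSATISFIABLE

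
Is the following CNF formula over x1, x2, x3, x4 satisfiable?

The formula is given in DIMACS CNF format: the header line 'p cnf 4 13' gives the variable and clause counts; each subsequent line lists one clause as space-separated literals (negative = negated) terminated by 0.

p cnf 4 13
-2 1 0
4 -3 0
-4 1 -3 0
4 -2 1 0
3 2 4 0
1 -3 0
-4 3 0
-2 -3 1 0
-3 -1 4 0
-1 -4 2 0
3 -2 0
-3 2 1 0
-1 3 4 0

Yes, satisfiable

Try x2 = True.
(x1) alone gives x1 = True.
(x3) alone gives x3 = True.
(x4) alone gives x4 = True.
Every clause now holds.
A satisfying assignment: x1=True, x2=True, x3=True, x4=True.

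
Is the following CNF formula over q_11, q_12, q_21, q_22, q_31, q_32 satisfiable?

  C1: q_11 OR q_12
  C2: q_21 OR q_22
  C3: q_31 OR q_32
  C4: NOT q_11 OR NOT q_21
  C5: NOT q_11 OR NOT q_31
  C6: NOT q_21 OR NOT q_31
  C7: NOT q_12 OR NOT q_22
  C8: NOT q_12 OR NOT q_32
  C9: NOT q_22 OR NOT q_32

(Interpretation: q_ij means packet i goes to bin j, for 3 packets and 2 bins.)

Branch on q_11: set q_11 = true.
The clause (NOT q_21) is unit, so q_21 = false.
The clause (q_22) is unit, so q_22 = true.
The clause (NOT q_31) is unit, so q_31 = false.
The clause (q_32) is unit, so q_32 = true.
But (NOT q_32) is also a unit clause — contradiction.
Undo q_11 and try q_11 = false.
The clause (q_12) is unit, so q_12 = true.
The clause (NOT q_22) is unit, so q_22 = false.
The clause (q_21) is unit, so q_21 = true.
The clause (NOT q_31) is unit, so q_31 = false.
The clause (q_32) is unit, so q_32 = true.
But (NOT q_32) is also a unit clause — contradiction.
Either choice for q_11 ends in contradiction.
No assignment satisfies every clause.

Unsatisfiable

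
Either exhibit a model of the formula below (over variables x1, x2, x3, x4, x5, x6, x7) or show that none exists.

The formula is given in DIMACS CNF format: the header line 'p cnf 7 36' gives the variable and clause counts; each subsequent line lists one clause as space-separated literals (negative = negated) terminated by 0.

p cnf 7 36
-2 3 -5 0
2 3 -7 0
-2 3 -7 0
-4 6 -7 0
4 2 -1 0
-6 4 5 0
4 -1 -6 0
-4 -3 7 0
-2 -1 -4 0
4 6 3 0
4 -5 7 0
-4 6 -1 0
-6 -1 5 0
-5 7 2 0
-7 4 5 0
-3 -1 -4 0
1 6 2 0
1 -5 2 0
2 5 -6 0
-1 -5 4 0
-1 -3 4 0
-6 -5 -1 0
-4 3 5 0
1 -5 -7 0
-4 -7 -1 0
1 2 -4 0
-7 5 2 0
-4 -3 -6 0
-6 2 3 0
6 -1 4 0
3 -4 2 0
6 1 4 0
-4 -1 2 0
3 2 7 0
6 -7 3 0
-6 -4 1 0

UNSATISFIABLE

Case x2 = False:
Case x3 = True:
Case x4 = True:
Unit clause (x7) forces x7 = True.
Unit clause (x6) forces x6 = True.
That conflicts with the unit clause (¬x6).
So x4 must be the other value — set x4 = False.
Unit clause (¬x1) forces x1 = False.
Unit clause (x6) forces x6 = True.
Unit clause (x5) forces x5 = True.
That conflicts with the unit clause (¬x5).
Neither x4 = True nor x4 = False works.
So x3 must be the other value — set x3 = False.
Unit clause (¬x7) forces x7 = False.
That conflicts with the unit clause (x7).
Neither x3 = True nor x3 = False works.
So x2 must be the other value — set x2 = True.
Case x3 = True:
Case x4 = False:
Unit clause (¬x1) forces x1 = False.
Unit clause (x6) forces x6 = True.
Unit clause (x5) forces x5 = True.
Unit clause (x7) forces x7 = True.
That conflicts with the unit clause (¬x7).
So x4 must be the other value — set x4 = True.
Unit clause (x7) forces x7 = True.
Unit clause (x6) forces x6 = True.
That conflicts with the unit clause (¬x6).
Neither x4 = True nor x4 = False works.
So x3 must be the other value — set x3 = False.
Unit clause (¬x5) forces x5 = False.
Unit clause (¬x7) forces x7 = False.
Unit clause (¬x4) forces x4 = False.
Unit clause (¬x6) forces x6 = False.
That conflicts with the unit clause (x6).
Neither x3 = True nor x3 = False works.
Neither x2 = True nor x2 = False works.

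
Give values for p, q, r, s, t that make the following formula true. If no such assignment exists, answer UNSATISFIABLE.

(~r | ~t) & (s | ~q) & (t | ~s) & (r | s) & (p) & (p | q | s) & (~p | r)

p=1, q=0, r=1, s=0, t=0

The clause (p) is unit, so p = 1.
The clause (r) is unit, so r = 1.
The clause (~t) is unit, so t = 0.
The clause (~s) is unit, so s = 0.
The clause (~q) is unit, so q = 0.
This assignment satisfies each clause.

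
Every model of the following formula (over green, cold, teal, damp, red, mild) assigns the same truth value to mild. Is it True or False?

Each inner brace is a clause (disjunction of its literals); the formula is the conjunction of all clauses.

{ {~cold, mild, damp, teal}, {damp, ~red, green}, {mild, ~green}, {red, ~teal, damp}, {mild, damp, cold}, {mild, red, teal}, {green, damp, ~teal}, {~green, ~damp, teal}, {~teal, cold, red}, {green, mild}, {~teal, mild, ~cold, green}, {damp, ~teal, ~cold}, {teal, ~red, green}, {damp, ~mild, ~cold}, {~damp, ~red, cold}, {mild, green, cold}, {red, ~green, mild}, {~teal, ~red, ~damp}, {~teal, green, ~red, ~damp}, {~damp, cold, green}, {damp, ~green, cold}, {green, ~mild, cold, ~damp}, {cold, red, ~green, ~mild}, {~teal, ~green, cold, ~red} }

Suppose mild = 0.
(~green) alone gives green = 0.
But (green) is also a unit clause — contradiction.
So every satisfying assignment has mild = True.

True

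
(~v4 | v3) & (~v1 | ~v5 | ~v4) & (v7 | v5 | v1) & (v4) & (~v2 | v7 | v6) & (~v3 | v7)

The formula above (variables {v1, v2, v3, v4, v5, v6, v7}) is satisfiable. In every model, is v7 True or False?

True

Suppose v7 = 0.
The clause (v4) is unit, so v4 = 1.
The clause (v3) is unit, so v3 = 1.
But (~v3) is also a unit clause — contradiction.
So every satisfying assignment has v7 = True.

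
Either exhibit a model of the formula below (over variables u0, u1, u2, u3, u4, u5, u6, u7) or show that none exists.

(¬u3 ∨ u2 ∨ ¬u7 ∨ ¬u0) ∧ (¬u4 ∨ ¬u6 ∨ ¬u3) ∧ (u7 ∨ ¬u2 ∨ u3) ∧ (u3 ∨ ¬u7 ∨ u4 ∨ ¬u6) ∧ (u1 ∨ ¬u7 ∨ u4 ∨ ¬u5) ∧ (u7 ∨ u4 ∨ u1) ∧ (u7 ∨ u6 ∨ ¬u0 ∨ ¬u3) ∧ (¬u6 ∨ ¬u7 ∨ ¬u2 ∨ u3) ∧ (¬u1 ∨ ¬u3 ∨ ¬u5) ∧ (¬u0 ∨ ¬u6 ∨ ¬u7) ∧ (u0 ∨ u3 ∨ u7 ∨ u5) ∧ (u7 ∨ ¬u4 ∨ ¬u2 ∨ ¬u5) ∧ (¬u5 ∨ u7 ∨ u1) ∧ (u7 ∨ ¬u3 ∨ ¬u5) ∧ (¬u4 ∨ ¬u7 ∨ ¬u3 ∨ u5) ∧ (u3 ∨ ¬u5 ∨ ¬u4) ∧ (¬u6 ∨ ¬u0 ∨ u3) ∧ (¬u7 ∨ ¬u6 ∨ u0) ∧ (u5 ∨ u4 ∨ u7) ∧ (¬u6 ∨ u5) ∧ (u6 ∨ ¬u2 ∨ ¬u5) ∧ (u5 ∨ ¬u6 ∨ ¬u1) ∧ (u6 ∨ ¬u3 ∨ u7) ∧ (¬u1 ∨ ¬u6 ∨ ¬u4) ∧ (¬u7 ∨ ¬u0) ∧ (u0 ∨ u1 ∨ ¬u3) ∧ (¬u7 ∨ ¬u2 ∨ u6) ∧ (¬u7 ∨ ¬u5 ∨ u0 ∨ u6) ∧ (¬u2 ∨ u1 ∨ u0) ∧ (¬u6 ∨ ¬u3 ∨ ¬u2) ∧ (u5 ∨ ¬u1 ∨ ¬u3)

u0 ↦ True,  u1 ↦ True,  u2 ↦ False,  u3 ↦ False,  u4 ↦ False,  u5 ↦ True,  u6 ↦ False,  u7 ↦ False

Branch on u6: set u6 = False.
Branch on u2: set u2 = False.
Branch on u3: set u3 = False.
Branch on u5: set u5 = True.
The clause (¬u4) is unit, so u4 = False.
Branch on u1: set u1 = True.
Branch on u7: set u7 = False.
Every clause is now satisfied; u0 is unconstrained.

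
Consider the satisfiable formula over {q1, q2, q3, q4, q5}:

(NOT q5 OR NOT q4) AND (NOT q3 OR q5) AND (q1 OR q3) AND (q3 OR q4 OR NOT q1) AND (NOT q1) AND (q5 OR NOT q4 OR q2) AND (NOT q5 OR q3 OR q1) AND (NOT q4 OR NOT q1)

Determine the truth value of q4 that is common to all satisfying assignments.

Suppose q4 = true.
The clause (NOT q5) is unit, so q5 = false.
The clause (NOT q3) is unit, so q3 = false.
The clause (q1) is unit, so q1 = true.
But (NOT q1) is also a unit clause — contradiction.
So every satisfying assignment has q4 = False.

False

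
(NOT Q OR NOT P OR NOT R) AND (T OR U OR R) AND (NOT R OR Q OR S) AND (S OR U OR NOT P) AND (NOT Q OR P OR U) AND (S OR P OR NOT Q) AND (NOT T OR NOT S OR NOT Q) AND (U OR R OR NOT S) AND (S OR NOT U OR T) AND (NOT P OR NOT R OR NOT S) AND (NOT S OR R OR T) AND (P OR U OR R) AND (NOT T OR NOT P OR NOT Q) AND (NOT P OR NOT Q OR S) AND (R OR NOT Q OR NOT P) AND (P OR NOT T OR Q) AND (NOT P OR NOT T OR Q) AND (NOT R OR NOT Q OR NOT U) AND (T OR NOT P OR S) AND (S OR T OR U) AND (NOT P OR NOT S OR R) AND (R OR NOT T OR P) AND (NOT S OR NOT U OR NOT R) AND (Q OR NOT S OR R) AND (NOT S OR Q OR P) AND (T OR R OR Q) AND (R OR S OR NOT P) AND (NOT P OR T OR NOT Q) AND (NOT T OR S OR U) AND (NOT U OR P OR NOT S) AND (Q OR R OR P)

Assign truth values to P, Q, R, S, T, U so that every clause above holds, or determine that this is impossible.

Suppose Q = false.
Suppose R = false.
The clause (NOT S) is unit, so S = false.
The clause (T) is unit, so T = true.
The clause (P) is unit, so P = true.
That conflicts with the unit clause (NOT P).
Undo R and try R = true.
The clause (S) is unit, so S = true.
The clause (NOT P) is unit, so P = false.
That conflicts with the unit clause (P).
Neither R = true nor R = false works.
Undo Q and try Q = true.
Suppose P = false.
The clause (U) is unit, so U = true.
The clause (S) is unit, so S = true.
That conflicts with the unit clause (NOT S).
Undo P and try P = true.
The clause (NOT R) is unit, so R = false.
That conflicts with the unit clause (R).
Neither P = true nor P = false works.
Neither Q = true nor Q = false works.

UNSATISFIABLE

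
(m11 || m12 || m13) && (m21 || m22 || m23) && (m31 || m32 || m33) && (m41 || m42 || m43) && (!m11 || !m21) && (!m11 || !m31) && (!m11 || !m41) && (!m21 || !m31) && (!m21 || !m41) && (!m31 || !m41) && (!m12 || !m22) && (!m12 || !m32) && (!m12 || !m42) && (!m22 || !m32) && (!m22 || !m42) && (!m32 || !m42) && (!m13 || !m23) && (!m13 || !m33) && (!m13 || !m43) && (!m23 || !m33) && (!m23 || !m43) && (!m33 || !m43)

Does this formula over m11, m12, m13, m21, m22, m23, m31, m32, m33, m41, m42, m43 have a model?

Case m11 = false:
Case m12 = true:
The clause (!m22) is unit, so m22 = false.
The clause (!m32) is unit, so m32 = false.
The clause (!m42) is unit, so m42 = false.
Case m21 = true:
The clause (!m31) is unit, so m31 = false.
The clause (m33) is unit, so m33 = true.
The clause (!m41) is unit, so m41 = false.
The clause (m43) is unit, so m43 = true.
Now (!m43) is unsatisfied and unit — conflict.
That branch fails; take m21 = false instead.
The clause (m23) is unit, so m23 = true.
The clause (!m13) is unit, so m13 = false.
The clause (!m33) is unit, so m33 = false.
The clause (m31) is unit, so m31 = true.
The clause (!m41) is unit, so m41 = false.
The clause (m43) is unit, so m43 = true.
Now (!m43) is unsatisfied and unit — conflict.
Both values of m21 lead to a conflict.
That branch fails; take m12 = false instead.
The clause (m13) is unit, so m13 = true.
The clause (!m23) is unit, so m23 = false.
The clause (!m33) is unit, so m33 = false.
The clause (!m43) is unit, so m43 = false.
Case m21 = true:
The clause (!m31) is unit, so m31 = false.
The clause (m32) is unit, so m32 = true.
The clause (!m41) is unit, so m41 = false.
The clause (m42) is unit, so m42 = true.
Now (!m42) is unsatisfied and unit — conflict.
That branch fails; take m21 = false instead.
The clause (m22) is unit, so m22 = true.
The clause (!m32) is unit, so m32 = false.
The clause (m31) is unit, so m31 = true.
The clause (!m41) is unit, so m41 = false.
The clause (m42) is unit, so m42 = true.
Now (!m42) is unsatisfied and unit — conflict.
Both values of m21 lead to a conflict.
Both values of m12 lead to a conflict.
That branch fails; take m11 = true instead.
The clause (!m21) is unit, so m21 = false.
The clause (!m31) is unit, so m31 = false.
The clause (!m41) is unit, so m41 = false.
Case m22 = true:
The clause (!m12) is unit, so m12 = false.
The clause (!m32) is unit, so m32 = false.
The clause (m33) is unit, so m33 = true.
The clause (!m42) is unit, so m42 = false.
The clause (m43) is unit, so m43 = true.
Now (!m43) is unsatisfied and unit — conflict.
That branch fails; take m22 = false instead.
The clause (m23) is unit, so m23 = true.
The clause (!m13) is unit, so m13 = false.
The clause (!m33) is unit, so m33 = false.
The clause (m32) is unit, so m32 = true.
The clause (!m12) is unit, so m12 = false.
The clause (!m42) is unit, so m42 = false.
The clause (m43) is unit, so m43 = true.
Now (!m43) is unsatisfied and unit — conflict.
Both values of m22 lead to a conflict.
Both values of m11 lead to a conflict.
No assignment satisfies every clause.

No, unsatisfiable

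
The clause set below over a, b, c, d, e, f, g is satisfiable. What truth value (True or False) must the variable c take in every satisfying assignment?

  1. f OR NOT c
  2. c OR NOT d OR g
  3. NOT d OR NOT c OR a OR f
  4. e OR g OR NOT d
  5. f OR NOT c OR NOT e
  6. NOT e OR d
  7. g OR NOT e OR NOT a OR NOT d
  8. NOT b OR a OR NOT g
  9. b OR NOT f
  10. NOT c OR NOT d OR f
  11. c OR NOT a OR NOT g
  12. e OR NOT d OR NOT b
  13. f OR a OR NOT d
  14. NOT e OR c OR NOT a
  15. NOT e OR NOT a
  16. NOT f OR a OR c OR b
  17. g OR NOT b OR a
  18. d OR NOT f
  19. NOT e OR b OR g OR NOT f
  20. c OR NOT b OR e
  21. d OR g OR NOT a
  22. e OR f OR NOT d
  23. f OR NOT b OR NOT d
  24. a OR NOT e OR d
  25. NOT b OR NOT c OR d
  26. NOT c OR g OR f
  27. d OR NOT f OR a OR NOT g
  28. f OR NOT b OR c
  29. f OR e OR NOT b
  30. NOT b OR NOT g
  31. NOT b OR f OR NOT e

Suppose c = true.
From the singleton clause (f), f = true.
From the singleton clause (b), b = true.
From the singleton clause (d), d = true.
From the singleton clause (e), e = true.
From the singleton clause (NOT a), a = false.
From the singleton clause (NOT g), g = false.
That conflicts with the unit clause (g).
So every satisfying assignment has c = False.

False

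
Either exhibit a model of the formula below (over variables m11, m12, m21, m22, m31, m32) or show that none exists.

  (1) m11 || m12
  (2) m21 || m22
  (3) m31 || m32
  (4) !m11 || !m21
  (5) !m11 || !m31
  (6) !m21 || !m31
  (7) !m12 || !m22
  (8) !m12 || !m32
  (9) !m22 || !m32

UNSATISFIABLE

Branch on m11: set m11 = true.
Unit clause (!m21) forces m21 = false.
Unit clause (m22) forces m22 = true.
Unit clause (!m31) forces m31 = false.
Unit clause (m32) forces m32 = true.
That conflicts with the unit clause (!m32).
That branch fails; take m11 = false instead.
Unit clause (m12) forces m12 = true.
Unit clause (!m22) forces m22 = false.
Unit clause (m21) forces m21 = true.
Unit clause (!m31) forces m31 = false.
Unit clause (m32) forces m32 = true.
That conflicts with the unit clause (!m32).
Either choice for m11 ends in contradiction.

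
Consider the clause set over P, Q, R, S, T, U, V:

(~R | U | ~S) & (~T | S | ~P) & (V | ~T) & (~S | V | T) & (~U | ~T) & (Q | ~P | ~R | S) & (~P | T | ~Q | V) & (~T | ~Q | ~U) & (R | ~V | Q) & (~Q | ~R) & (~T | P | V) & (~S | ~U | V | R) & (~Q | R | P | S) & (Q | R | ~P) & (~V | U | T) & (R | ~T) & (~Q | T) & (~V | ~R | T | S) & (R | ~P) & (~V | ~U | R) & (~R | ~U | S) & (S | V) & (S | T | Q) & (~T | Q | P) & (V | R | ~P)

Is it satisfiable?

Case V = 1:
Case U = 1:
From the singleton clause (~T), T = 0.
From the singleton clause (~Q), Q = 0.
From the singleton clause (R), R = 1.
From the singleton clause (S), S = 1.
All clauses hold; P can take either value.
A satisfying assignment: P ↦ 0, Q ↦ 0, R ↦ 1, S ↦ 1, T ↦ 0, U ↦ 1, V ↦ 1.

Yes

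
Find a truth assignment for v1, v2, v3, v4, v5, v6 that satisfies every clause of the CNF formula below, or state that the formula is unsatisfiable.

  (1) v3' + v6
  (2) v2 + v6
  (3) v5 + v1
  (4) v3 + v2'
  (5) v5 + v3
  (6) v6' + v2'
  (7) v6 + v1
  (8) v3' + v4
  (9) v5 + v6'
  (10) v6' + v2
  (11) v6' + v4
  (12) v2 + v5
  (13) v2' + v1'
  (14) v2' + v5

Case v3 = 0:
(v2') alone gives v2 = 0.
(v6) alone gives v6 = 1.
Now (v6') is unsatisfied and unit — conflict.
Undo v3 and try v3 = 1.
(v6) alone gives v6 = 1.
(v2') alone gives v2 = 0.
Now (v2) is unsatisfied and unit — conflict.
Either choice for v3 ends in contradiction.

UNSATISFIABLE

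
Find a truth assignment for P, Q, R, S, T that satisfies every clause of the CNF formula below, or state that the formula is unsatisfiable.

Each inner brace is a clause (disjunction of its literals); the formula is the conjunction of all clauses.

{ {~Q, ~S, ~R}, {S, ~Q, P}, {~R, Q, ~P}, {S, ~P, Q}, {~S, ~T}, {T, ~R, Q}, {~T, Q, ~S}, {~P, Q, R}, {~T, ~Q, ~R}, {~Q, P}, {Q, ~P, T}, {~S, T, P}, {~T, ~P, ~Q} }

Try S = 0.
Try Q = 0.
The clause (~P) is unit, so P = 0.
Try T = 1.
No clause remains; R is free.

P ↦ 0; Q ↦ 0; R ↦ 0; S ↦ 0; T ↦ 1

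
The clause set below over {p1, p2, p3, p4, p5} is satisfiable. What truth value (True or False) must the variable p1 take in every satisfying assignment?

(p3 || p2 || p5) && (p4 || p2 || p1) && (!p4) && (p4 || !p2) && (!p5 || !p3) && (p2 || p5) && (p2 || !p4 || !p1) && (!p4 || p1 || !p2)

True

Suppose p1 = false.
From the singleton clause (!p4), p4 = false.
From the singleton clause (p2), p2 = true.
That conflicts with the unit clause (!p2).
So every satisfying assignment has p1 = True.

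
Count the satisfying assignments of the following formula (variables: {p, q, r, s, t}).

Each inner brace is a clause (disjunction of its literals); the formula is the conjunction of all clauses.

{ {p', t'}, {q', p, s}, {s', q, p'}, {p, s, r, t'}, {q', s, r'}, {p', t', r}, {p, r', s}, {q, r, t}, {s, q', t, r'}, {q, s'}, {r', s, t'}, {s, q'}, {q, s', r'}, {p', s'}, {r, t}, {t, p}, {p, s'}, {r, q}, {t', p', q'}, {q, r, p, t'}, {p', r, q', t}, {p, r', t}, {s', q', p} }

There are 2^5 = 32 truth assignments over (p, q, r, s, t).
Split on t. With t = 1, the clauses containing t are satisfied and t' drops from the rest; 0 of the 2^4 = 16 assignments to the other variables satisfy what remains.
With t = 0, by the same count on the reduced clause set, 1 assignment works.
(One model: p=T, q=F, r=T, s=F, t=F.)
Total: 0 + 1 = 1.

1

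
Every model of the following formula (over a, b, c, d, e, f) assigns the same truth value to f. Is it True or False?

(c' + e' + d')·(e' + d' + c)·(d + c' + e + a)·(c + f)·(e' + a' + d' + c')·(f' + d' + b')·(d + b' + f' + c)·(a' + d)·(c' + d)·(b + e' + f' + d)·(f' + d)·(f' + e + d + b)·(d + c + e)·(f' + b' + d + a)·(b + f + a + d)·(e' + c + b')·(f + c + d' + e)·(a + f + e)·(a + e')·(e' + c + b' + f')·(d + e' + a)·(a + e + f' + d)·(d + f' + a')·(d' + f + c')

Suppose f = 0.
Unit clause (c) forces c = 1.
Unit clause (d) forces d = 1.
But (d') is also a unit clause — contradiction.
So every satisfying assignment has f = True.

True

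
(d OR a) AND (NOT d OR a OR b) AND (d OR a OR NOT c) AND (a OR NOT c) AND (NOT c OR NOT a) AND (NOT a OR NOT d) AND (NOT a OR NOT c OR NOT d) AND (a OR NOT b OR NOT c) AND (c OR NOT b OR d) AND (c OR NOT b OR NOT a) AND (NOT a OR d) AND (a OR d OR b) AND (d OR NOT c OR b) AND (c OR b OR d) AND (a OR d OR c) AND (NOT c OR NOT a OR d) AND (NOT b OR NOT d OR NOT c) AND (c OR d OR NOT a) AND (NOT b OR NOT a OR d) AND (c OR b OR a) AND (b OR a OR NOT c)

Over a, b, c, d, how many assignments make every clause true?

1

There are 2^4 = 16 truth assignments over (a, b, c, d).
Check each against the 21 clauses (columns in the order a, b, c, d):
  F F F F  ✗ fails (d OR a)
  F F F T  ✗ fails (NOT d OR a OR b)
  F F T F  ✗ fails (d OR a)
  F F T T  ✗ fails (NOT d OR a OR b)
  F T F F  ✗ fails (d OR a)
  F T F T  ✓ satisfies all
  F T T F  ✗ fails (d OR a)
  F T T T  ✗ fails (a OR NOT c)
  T F F F  ✗ fails (NOT a OR d)
  T F F T  ✗ fails (NOT a OR NOT d)
  T F T F  ✗ fails (NOT c OR NOT a)
  T F T T  ✗ fails (NOT c OR NOT a)
  T T F F  ✗ fails (c OR NOT b OR d)
  T T F T  ✗ fails (NOT a OR NOT d)
  T T T F  ✗ fails (NOT c OR NOT a)
  T T T T  ✗ fails (NOT c OR NOT a)
1 of the 16 rows is a model.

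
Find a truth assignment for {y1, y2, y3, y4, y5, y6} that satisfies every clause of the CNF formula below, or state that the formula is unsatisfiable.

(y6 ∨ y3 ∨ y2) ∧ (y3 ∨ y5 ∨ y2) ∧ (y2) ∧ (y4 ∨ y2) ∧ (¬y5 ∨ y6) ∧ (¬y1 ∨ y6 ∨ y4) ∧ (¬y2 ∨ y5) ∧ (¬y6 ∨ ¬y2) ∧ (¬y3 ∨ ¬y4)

Unit clause (y2) forces y2 = True.
Unit clause (y5) forces y5 = True.
Unit clause (y6) forces y6 = True.
Now (¬y6) is unsatisfied and unit — conflict.

UNSATISFIABLE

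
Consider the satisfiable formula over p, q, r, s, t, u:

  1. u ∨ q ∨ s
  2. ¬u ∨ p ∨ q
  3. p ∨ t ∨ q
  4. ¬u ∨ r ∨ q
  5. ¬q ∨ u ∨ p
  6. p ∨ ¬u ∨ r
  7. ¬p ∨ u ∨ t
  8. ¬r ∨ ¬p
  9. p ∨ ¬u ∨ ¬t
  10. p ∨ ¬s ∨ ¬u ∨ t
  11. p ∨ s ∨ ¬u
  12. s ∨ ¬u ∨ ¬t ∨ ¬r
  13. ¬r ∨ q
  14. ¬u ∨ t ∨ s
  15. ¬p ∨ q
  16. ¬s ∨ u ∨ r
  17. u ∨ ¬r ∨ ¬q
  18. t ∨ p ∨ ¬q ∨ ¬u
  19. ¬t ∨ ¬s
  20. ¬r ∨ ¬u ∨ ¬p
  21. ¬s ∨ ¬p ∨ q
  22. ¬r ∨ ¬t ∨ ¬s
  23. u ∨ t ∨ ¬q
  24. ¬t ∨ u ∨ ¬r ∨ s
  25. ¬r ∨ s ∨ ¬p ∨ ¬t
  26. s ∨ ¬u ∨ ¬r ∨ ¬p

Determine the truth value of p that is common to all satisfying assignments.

True

Suppose p = False.
Branch on u: set u = False.
(¬q) alone gives q = False.
(s) alone gives s = True.
(t) alone gives t = True.
But (¬t) is also a unit clause — contradiction.
Undo u and try u = True.
(q) alone gives q = True.
(r) alone gives r = True.
(¬t) alone gives t = False.
But (t) is also a unit clause — contradiction.
Both values of u lead to a conflict.
So every satisfying assignment has p = True.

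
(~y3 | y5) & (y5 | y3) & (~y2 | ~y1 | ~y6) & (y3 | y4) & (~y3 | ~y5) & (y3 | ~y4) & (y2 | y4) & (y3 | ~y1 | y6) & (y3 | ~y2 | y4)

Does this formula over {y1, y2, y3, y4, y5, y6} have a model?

No

Case y3 = 0:
From the singleton clause (y5), y5 = 1.
From the singleton clause (y4), y4 = 1.
Now (~y4) is unsatisfied and unit — conflict.
So y3 must be the other value — set y3 = 1.
From the singleton clause (y5), y5 = 1.
Now (~y5) is unsatisfied and unit — conflict.
Neither y3 = 1 nor y3 = 0 works.
No assignment satisfies every clause.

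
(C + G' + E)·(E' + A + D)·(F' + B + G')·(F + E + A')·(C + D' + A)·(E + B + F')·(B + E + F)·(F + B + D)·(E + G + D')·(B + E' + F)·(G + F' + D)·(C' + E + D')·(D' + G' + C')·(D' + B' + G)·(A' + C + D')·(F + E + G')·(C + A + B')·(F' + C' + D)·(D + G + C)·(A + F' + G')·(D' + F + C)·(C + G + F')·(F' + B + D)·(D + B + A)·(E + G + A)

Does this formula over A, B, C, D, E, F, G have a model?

Suppose C = 1.
Suppose E = 1.
Suppose A = 1.
Suppose B = 1.
Suppose D = 0.
Unit clause (F') forces F = 0.
All clauses hold; G can take either value.
A satisfying assignment: A=1; B=1; C=1; D=0; E=1; F=0; G=1.

Yes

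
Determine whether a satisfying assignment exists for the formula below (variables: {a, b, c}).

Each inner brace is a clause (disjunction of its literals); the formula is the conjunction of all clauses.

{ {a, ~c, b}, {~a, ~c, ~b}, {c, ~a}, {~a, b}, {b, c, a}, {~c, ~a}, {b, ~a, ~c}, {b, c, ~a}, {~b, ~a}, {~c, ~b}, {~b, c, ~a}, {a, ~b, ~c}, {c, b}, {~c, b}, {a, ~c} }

Yes, satisfiable

Try c = 0.
(~a) alone gives a = 0.
(b) alone gives b = 1.
This assignment satisfies each clause.
A satisfying assignment: a=0, b=1, c=0.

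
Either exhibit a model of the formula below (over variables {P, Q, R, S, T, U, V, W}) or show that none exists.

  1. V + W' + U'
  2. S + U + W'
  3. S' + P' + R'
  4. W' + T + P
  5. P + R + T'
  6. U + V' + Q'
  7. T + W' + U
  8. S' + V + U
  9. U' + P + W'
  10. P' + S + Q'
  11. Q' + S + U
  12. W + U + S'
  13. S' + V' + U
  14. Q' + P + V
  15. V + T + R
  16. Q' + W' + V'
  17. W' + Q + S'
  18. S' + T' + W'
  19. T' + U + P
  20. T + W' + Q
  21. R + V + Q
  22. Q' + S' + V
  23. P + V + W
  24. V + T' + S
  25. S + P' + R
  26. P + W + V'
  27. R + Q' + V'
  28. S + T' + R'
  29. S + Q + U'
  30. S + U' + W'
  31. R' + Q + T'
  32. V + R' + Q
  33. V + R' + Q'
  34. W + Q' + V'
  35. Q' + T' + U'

P=1, Q=0, R=0, S=1, T=1, U=1, V=1, W=0

Try V = 1.
Try U = 1.
Try P = 1.
Try S = 1.
Unit clause (R') forces R = 0.
Unit clause (Q') forces Q = 0.
Unit clause (W') forces W = 0.
All clauses hold; T can take either value.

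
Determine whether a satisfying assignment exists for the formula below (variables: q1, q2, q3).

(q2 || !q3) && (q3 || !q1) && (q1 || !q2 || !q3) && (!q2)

From the singleton clause (!q2), q2 = false.
From the singleton clause (!q3), q3 = false.
From the singleton clause (!q1), q1 = false.
This assignment satisfies each clause.
A satisfying assignment: q1: false, q2: false, q3: false.

Satisfiable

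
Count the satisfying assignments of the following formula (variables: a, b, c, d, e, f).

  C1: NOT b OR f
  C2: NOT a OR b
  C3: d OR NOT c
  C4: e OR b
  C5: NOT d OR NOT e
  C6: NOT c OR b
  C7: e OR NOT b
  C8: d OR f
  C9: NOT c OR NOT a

3

There are 2^6 = 64 truth assignments over (a, b, c, d, e, f).
Split on a. With a = true, the clauses containing a are satisfied and NOT a drops from the rest; 1 of the 2^5 = 32 assignments to the other variables satisfy what remains.
With a = false, by the same count on the reduced clause set, 2 assignments work.
Total: 1 + 2 = 3.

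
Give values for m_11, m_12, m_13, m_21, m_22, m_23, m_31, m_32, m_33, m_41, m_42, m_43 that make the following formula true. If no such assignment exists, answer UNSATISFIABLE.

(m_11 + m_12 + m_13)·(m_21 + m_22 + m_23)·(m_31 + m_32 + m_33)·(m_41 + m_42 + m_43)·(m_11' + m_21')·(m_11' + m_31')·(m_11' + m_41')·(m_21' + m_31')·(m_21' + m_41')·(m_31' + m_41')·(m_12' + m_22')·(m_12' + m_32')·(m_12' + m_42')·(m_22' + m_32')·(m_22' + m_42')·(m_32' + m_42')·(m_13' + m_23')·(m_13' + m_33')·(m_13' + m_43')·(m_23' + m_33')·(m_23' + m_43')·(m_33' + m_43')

UNSATISFIABLE

Try m_11 = 0.
Try m_12 = 1.
(m_22') alone gives m_22 = 0.
(m_32') alone gives m_32 = 0.
(m_42') alone gives m_42 = 0.
Try m_21 = 1.
(m_31') alone gives m_31 = 0.
(m_33) alone gives m_33 = 1.
(m_41') alone gives m_41 = 0.
(m_43) alone gives m_43 = 1.
But (m_43') is also a unit clause — contradiction.
So m_21 must be the other value — set m_21 = 0.
(m_23) alone gives m_23 = 1.
(m_13') alone gives m_13 = 0.
(m_33') alone gives m_33 = 0.
(m_31) alone gives m_31 = 1.
(m_41') alone gives m_41 = 0.
(m_43) alone gives m_43 = 1.
But (m_43') is also a unit clause — contradiction.
Either choice for m_21 ends in contradiction.
So m_12 must be the other value — set m_12 = 0.
(m_13) alone gives m_13 = 1.
(m_23') alone gives m_23 = 0.
(m_33') alone gives m_33 = 0.
(m_43') alone gives m_43 = 0.
Try m_21 = 1.
(m_31') alone gives m_31 = 0.
(m_32) alone gives m_32 = 1.
(m_41') alone gives m_41 = 0.
(m_42) alone gives m_42 = 1.
But (m_42') is also a unit clause — contradiction.
So m_21 must be the other value — set m_21 = 0.
(m_22) alone gives m_22 = 1.
(m_32') alone gives m_32 = 0.
(m_31) alone gives m_31 = 1.
(m_41') alone gives m_41 = 0.
(m_42) alone gives m_42 = 1.
But (m_42') is also a unit clause — contradiction.
Either choice for m_21 ends in contradiction.
Either choice for m_12 ends in contradiction.
So m_11 must be the other value — set m_11 = 1.
(m_21') alone gives m_21 = 0.
(m_31') alone gives m_31 = 0.
(m_41') alone gives m_41 = 0.
Try m_22 = 1.
(m_12') alone gives m_12 = 0.
(m_32') alone gives m_32 = 0.
(m_33) alone gives m_33 = 1.
(m_42') alone gives m_42 = 0.
(m_43) alone gives m_43 = 1.
But (m_43') is also a unit clause — contradiction.
So m_22 must be the other value — set m_22 = 0.
(m_23) alone gives m_23 = 1.
(m_13') alone gives m_13 = 0.
(m_33') alone gives m_33 = 0.
(m_32) alone gives m_32 = 1.
(m_12') alone gives m_12 = 0.
(m_42') alone gives m_42 = 0.
(m_43) alone gives m_43 = 1.
But (m_43') is also a unit clause — contradiction.
Either choice for m_22 ends in contradiction.
Either choice for m_11 ends in contradiction.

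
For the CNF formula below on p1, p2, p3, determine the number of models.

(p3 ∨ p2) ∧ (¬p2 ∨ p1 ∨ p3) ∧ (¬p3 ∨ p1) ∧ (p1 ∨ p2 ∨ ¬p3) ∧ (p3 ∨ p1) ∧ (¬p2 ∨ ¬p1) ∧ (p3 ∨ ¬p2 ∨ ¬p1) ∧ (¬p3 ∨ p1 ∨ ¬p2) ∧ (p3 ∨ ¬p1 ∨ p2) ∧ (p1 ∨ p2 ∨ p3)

There are 2^3 = 8 truth assignments over (p1, p2, p3).
Check each against the 10 clauses (columns in the order p1, p2, p3):
  F F F  ✗ fails (p3 ∨ p2)
  F F T  ✗ fails (¬p3 ∨ p1)
  F T F  ✗ fails (¬p2 ∨ p1 ∨ p3)
  F T T  ✗ fails (¬p3 ∨ p1)
  T F F  ✗ fails (p3 ∨ p2)
  T F T  ✓ satisfies all
  T T F  ✗ fails (¬p2 ∨ ¬p1)
  T T T  ✗ fails (¬p2 ∨ ¬p1)
1 of the 8 rows is a model.

1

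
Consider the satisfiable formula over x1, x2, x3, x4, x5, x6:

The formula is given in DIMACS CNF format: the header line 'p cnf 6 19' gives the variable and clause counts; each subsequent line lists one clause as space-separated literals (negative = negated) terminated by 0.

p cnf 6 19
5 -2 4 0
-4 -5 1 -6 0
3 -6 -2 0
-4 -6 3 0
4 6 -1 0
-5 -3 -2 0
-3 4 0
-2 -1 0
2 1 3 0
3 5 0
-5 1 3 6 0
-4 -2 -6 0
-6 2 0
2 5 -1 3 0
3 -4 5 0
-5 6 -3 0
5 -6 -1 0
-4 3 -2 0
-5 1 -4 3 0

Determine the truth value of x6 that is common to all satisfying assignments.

False

Suppose x6 = True.
The clause (x2) is unit, so x2 = True.
The clause (x3) is unit, so x3 = True.
The clause (¬x5) is unit, so x5 = False.
The clause (x4) is unit, so x4 = True.
Now (¬x4) is unsatisfied and unit — conflict.
So every satisfying assignment has x6 = False.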